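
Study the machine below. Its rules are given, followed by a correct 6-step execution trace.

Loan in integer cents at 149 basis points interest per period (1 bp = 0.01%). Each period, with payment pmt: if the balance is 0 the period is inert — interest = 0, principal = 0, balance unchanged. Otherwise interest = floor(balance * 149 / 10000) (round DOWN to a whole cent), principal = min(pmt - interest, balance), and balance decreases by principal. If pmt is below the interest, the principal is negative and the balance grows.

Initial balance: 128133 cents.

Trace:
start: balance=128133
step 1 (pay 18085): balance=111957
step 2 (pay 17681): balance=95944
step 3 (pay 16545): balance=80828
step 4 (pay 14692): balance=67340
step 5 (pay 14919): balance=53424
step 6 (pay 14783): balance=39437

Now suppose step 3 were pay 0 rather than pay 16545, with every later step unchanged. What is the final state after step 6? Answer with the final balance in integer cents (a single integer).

56731

(re-executing from step 3 with the substitution; state before step 3: balance=95944)
step 3 (pay 0): balance=97373
step 4 (pay 14692): balance=84131
step 5 (pay 14919): balance=70465
step 6 (pay 14783): balance=56731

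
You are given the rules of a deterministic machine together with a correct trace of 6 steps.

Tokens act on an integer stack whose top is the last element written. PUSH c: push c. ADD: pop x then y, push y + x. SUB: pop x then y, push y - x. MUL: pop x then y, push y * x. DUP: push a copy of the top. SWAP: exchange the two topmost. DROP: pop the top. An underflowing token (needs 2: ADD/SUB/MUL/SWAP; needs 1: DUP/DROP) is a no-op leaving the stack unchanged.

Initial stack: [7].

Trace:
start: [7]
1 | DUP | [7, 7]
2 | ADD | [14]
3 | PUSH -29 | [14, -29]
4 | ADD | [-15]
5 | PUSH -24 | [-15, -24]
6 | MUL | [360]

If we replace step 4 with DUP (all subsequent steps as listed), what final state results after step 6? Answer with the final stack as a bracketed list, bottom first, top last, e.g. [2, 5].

(re-executing from step 4 with the substitution; state before step 4: [14, -29])
4 | DUP | [14, -29, -29]
5 | PUSH -24 | [14, -29, -29, -24]
6 | MUL | [14, -29, 696]

[14, -29, 696]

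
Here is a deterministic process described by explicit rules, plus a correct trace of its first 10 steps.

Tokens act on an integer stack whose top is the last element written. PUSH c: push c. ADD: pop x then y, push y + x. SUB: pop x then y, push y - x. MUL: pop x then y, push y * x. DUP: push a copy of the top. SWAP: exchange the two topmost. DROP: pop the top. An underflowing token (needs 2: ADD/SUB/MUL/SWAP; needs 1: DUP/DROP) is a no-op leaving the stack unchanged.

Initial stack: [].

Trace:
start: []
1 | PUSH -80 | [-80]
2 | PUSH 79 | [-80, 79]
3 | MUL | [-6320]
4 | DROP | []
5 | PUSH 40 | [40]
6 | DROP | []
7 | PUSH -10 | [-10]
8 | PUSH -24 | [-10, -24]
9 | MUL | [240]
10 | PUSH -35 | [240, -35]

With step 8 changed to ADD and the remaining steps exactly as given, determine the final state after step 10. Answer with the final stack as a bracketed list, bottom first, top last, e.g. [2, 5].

(re-executing from step 8 with the substitution; state before step 8: [-10])
8 | ADD | [-10]
9 | MUL | [-10]
10 | PUSH -35 | [-10, -35]

[-10, -35]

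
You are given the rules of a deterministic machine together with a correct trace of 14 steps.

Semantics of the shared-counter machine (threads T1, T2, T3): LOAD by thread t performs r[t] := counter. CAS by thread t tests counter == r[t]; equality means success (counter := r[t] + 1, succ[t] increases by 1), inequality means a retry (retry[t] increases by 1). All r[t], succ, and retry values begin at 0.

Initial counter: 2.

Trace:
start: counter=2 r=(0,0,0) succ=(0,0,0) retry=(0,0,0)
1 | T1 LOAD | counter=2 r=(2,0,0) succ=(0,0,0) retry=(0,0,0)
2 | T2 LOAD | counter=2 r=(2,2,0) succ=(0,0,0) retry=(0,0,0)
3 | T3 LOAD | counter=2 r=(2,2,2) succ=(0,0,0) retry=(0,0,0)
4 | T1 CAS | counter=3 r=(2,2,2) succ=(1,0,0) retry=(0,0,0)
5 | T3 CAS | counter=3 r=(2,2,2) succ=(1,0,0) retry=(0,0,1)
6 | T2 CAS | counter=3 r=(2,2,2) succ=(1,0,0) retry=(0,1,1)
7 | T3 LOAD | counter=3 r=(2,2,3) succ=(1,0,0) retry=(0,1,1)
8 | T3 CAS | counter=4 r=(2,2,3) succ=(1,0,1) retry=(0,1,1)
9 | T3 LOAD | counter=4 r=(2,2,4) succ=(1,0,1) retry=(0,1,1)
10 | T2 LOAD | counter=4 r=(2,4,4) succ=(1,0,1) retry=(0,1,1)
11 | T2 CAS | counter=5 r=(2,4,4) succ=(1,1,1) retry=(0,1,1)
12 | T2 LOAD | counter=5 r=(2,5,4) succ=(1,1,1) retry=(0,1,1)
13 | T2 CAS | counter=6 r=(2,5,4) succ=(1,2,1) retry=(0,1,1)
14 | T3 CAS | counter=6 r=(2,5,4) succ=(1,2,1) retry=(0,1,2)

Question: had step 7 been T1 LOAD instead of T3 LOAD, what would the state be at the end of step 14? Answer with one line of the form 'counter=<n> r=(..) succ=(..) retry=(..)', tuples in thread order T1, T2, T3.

(re-executing from step 7 with the substitution; state before step 7: counter=3 r=(2,2,2) succ=(1,0,0) retry=(0,1,1))
7 | T1 LOAD | counter=3 r=(3,2,2) succ=(1,0,0) retry=(0,1,1)
8 | T3 CAS | counter=3 r=(3,2,2) succ=(1,0,0) retry=(0,1,2)
9 | T3 LOAD | counter=3 r=(3,2,3) succ=(1,0,0) retry=(0,1,2)
10 | T2 LOAD | counter=3 r=(3,3,3) succ=(1,0,0) retry=(0,1,2)
11 | T2 CAS | counter=4 r=(3,3,3) succ=(1,1,0) retry=(0,1,2)
12 | T2 LOAD | counter=4 r=(3,4,3) succ=(1,1,0) retry=(0,1,2)
13 | T2 CAS | counter=5 r=(3,4,3) succ=(1,2,0) retry=(0,1,2)
14 | T3 CAS | counter=5 r=(3,4,3) succ=(1,2,0) retry=(0,1,3)

counter=5 r=(3,4,3) succ=(1,2,0) retry=(0,1,3)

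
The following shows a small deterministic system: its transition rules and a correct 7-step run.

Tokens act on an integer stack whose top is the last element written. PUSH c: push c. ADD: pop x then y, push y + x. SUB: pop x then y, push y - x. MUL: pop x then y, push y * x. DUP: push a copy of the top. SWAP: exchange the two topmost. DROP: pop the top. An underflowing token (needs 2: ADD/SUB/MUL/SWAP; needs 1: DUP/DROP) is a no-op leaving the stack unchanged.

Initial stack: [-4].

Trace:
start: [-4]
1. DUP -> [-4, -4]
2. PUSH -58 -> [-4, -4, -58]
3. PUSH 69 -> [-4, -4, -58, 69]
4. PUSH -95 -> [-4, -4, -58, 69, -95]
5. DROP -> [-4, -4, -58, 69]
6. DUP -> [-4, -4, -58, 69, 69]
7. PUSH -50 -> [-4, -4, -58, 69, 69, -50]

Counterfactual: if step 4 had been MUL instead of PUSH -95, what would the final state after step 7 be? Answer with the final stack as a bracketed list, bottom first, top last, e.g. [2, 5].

[-4, -4, -4, -50]

(re-executing from step 4 with the substitution; state before step 4: [-4, -4, -58, 69])
4. MUL -> [-4, -4, -4002]
5. DROP -> [-4, -4]
6. DUP -> [-4, -4, -4]
7. PUSH -50 -> [-4, -4, -4, -50]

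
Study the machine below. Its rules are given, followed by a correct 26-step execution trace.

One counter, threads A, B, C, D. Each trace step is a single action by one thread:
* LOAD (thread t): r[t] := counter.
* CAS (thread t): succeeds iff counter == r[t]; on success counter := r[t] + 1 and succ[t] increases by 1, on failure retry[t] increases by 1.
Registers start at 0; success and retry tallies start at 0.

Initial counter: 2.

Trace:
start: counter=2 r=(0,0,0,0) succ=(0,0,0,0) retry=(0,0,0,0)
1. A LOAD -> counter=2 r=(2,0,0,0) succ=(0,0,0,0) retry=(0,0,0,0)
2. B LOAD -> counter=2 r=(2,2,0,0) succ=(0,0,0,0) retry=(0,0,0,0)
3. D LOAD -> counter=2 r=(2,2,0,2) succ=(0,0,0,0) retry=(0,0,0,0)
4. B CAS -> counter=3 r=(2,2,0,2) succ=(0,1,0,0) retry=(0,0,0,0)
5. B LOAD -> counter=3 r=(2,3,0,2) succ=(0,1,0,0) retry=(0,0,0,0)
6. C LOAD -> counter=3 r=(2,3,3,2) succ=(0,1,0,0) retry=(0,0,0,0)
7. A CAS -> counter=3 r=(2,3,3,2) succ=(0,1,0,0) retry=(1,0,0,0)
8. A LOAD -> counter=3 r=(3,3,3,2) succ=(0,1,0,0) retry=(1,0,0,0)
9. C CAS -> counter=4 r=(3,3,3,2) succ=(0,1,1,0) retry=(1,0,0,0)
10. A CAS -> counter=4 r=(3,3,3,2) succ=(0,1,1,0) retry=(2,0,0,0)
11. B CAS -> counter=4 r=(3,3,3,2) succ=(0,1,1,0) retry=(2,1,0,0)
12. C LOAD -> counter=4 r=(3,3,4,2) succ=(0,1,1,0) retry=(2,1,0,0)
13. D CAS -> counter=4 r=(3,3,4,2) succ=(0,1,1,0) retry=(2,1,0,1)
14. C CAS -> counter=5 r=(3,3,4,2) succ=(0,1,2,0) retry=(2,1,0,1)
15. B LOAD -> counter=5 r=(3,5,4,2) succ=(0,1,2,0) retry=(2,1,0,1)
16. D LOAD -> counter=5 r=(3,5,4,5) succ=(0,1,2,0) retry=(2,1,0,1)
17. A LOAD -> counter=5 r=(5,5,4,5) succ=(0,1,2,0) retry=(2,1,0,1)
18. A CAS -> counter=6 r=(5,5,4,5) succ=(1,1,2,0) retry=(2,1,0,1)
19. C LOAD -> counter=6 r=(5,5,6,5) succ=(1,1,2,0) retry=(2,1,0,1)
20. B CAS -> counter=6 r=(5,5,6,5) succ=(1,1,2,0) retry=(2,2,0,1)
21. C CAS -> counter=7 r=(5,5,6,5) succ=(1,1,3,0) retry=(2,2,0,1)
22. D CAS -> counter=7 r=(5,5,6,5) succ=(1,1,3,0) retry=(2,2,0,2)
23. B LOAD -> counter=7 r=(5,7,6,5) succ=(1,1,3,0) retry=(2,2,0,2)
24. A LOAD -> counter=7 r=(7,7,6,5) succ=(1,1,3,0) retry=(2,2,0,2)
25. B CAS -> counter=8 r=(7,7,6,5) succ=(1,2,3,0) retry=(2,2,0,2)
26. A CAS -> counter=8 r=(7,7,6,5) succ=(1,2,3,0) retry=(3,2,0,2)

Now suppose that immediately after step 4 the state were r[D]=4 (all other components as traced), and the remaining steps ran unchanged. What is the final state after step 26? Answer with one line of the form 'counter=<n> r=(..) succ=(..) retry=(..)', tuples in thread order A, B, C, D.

counter=8 r=(7,7,6,5) succ=(1,2,2,1) retry=(3,2,1,1)

state after step 4 := counter=3 r=(2,2,0,4) succ=(0,1,0,0) retry=(0,0,0,0)
5. B LOAD -> counter=3 r=(2,3,0,4) succ=(0,1,0,0) retry=(0,0,0,0)
6. C LOAD -> counter=3 r=(2,3,3,4) succ=(0,1,0,0) retry=(0,0,0,0)
7. A CAS -> counter=3 r=(2,3,3,4) succ=(0,1,0,0) retry=(1,0,0,0)
8. A LOAD -> counter=3 r=(3,3,3,4) succ=(0,1,0,0) retry=(1,0,0,0)
9. C CAS -> counter=4 r=(3,3,3,4) succ=(0,1,1,0) retry=(1,0,0,0)
10. A CAS -> counter=4 r=(3,3,3,4) succ=(0,1,1,0) retry=(2,0,0,0)
11. B CAS -> counter=4 r=(3,3,3,4) succ=(0,1,1,0) retry=(2,1,0,0)
12. C LOAD -> counter=4 r=(3,3,4,4) succ=(0,1,1,0) retry=(2,1,0,0)
13. D CAS -> counter=5 r=(3,3,4,4) succ=(0,1,1,1) retry=(2,1,0,0)
14. C CAS -> counter=5 r=(3,3,4,4) succ=(0,1,1,1) retry=(2,1,1,0)
15. B LOAD -> counter=5 r=(3,5,4,4) succ=(0,1,1,1) retry=(2,1,1,0)
16. D LOAD -> counter=5 r=(3,5,4,5) succ=(0,1,1,1) retry=(2,1,1,0)
17. A LOAD -> counter=5 r=(5,5,4,5) succ=(0,1,1,1) retry=(2,1,1,0)
18. A CAS -> counter=6 r=(5,5,4,5) succ=(1,1,1,1) retry=(2,1,1,0)
19. C LOAD -> counter=6 r=(5,5,6,5) succ=(1,1,1,1) retry=(2,1,1,0)
20. B CAS -> counter=6 r=(5,5,6,5) succ=(1,1,1,1) retry=(2,2,1,0)
21. C CAS -> counter=7 r=(5,5,6,5) succ=(1,1,2,1) retry=(2,2,1,0)
22. D CAS -> counter=7 r=(5,5,6,5) succ=(1,1,2,1) retry=(2,2,1,1)
23. B LOAD -> counter=7 r=(5,7,6,5) succ=(1,1,2,1) retry=(2,2,1,1)
24. A LOAD -> counter=7 r=(7,7,6,5) succ=(1,1,2,1) retry=(2,2,1,1)
25. B CAS -> counter=8 r=(7,7,6,5) succ=(1,2,2,1) retry=(2,2,1,1)
26. A CAS -> counter=8 r=(7,7,6,5) succ=(1,2,2,1) retry=(3,2,1,1)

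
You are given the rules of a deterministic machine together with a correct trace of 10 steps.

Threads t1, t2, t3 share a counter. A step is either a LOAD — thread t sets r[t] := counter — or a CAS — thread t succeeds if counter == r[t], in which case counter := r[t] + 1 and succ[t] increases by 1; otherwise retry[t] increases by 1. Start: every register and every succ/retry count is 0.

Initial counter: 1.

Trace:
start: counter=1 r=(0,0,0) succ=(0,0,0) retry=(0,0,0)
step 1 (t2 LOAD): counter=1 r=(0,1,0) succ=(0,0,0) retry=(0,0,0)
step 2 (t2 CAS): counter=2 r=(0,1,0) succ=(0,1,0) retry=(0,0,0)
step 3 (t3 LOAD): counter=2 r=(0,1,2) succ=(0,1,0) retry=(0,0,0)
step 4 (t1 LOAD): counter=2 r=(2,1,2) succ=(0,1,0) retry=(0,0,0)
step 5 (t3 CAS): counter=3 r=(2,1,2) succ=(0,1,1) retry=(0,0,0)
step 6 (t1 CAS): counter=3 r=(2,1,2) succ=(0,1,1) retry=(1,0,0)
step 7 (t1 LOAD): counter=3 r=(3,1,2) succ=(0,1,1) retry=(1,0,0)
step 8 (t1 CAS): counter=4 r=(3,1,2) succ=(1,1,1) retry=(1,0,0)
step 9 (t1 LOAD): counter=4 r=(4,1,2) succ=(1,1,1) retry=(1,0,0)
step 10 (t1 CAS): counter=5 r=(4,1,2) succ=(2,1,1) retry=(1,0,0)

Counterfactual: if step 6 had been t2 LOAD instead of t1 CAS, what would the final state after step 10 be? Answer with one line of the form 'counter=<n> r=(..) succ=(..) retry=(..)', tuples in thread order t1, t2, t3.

counter=5 r=(4,3,2) succ=(2,1,1) retry=(0,0,0)

(re-executing from step 6 with the substitution; state before step 6: counter=3 r=(2,1,2) succ=(0,1,1) retry=(0,0,0))
step 6 (t2 LOAD): counter=3 r=(2,3,2) succ=(0,1,1) retry=(0,0,0)
step 7 (t1 LOAD): counter=3 r=(3,3,2) succ=(0,1,1) retry=(0,0,0)
step 8 (t1 CAS): counter=4 r=(3,3,2) succ=(1,1,1) retry=(0,0,0)
step 9 (t1 LOAD): counter=4 r=(4,3,2) succ=(1,1,1) retry=(0,0,0)
step 10 (t1 CAS): counter=5 r=(4,3,2) succ=(2,1,1) retry=(0,0,0)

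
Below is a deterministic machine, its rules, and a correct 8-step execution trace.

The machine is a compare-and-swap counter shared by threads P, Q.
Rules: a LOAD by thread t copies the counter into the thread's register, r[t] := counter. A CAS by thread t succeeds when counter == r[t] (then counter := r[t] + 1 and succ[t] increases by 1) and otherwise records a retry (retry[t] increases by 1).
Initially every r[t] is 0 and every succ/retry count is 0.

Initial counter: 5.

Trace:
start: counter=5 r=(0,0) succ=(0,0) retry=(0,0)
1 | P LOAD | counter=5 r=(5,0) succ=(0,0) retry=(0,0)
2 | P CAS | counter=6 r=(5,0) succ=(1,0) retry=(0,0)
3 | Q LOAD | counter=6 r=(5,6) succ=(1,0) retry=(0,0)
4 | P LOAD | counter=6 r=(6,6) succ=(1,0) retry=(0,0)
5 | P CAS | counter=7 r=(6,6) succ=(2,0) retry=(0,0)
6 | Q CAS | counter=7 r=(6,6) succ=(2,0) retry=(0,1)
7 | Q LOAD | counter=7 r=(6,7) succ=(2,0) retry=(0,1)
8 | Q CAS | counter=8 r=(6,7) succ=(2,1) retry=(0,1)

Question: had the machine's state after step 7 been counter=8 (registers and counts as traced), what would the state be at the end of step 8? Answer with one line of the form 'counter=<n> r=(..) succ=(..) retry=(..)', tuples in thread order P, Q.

state after step 7 := counter=8 r=(6,7) succ=(2,0) retry=(0,1)
8 | Q CAS | counter=8 r=(6,7) succ=(2,0) retry=(0,2)

counter=8 r=(6,7) succ=(2,0) retry=(0,2)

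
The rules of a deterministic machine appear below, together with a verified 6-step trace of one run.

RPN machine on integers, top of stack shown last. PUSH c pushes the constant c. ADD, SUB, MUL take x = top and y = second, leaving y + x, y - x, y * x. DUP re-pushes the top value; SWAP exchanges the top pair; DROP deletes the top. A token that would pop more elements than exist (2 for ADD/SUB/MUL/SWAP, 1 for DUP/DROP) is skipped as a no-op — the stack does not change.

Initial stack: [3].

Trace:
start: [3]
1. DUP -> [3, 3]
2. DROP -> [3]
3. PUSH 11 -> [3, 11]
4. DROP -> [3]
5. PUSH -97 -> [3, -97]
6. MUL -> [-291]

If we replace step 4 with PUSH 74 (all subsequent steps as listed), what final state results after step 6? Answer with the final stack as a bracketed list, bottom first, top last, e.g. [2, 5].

[3, 11, -7178]

(re-executing from step 4 with the substitution; state before step 4: [3, 11])
4. PUSH 74 -> [3, 11, 74]
5. PUSH -97 -> [3, 11, 74, -97]
6. MUL -> [3, 11, -7178]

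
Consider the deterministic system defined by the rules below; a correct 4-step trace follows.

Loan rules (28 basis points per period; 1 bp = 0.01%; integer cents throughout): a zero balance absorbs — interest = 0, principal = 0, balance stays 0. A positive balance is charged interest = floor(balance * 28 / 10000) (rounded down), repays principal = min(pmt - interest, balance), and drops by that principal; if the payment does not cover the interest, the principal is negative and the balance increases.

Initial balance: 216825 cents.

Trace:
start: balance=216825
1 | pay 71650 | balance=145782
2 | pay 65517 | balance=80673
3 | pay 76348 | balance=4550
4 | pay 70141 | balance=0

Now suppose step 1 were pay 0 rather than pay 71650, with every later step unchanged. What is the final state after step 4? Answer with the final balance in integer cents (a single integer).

6675

(re-executing from step 1 with the substitution; state before step 1: balance=216825)
1 | pay 0 | balance=217432
2 | pay 65517 | balance=152523
3 | pay 76348 | balance=76602
4 | pay 70141 | balance=6675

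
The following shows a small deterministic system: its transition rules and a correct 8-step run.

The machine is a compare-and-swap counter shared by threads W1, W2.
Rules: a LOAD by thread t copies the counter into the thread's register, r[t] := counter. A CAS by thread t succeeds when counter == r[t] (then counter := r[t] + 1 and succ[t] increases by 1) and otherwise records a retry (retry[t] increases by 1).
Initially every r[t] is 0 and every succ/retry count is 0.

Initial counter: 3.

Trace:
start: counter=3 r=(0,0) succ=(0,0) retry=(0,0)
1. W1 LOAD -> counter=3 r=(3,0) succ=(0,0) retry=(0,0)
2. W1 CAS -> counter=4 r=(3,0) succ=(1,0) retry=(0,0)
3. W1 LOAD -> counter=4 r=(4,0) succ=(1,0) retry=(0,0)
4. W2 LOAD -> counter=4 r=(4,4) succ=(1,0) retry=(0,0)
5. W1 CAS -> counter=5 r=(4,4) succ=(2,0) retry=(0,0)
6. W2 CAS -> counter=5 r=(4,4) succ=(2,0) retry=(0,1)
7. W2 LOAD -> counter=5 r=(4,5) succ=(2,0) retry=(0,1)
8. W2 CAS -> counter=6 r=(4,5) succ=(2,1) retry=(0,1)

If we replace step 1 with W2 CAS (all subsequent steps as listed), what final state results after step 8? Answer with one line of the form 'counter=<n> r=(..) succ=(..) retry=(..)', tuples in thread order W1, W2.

counter=5 r=(3,4) succ=(1,1) retry=(1,2)

(re-executing from step 1 with the substitution; state before step 1: counter=3 r=(0,0) succ=(0,0) retry=(0,0))
1. W2 CAS -> counter=3 r=(0,0) succ=(0,0) retry=(0,1)
2. W1 CAS -> counter=3 r=(0,0) succ=(0,0) retry=(1,1)
3. W1 LOAD -> counter=3 r=(3,0) succ=(0,0) retry=(1,1)
4. W2 LOAD -> counter=3 r=(3,3) succ=(0,0) retry=(1,1)
5. W1 CAS -> counter=4 r=(3,3) succ=(1,0) retry=(1,1)
6. W2 CAS -> counter=4 r=(3,3) succ=(1,0) retry=(1,2)
7. W2 LOAD -> counter=4 r=(3,4) succ=(1,0) retry=(1,2)
8. W2 CAS -> counter=5 r=(3,4) succ=(1,1) retry=(1,2)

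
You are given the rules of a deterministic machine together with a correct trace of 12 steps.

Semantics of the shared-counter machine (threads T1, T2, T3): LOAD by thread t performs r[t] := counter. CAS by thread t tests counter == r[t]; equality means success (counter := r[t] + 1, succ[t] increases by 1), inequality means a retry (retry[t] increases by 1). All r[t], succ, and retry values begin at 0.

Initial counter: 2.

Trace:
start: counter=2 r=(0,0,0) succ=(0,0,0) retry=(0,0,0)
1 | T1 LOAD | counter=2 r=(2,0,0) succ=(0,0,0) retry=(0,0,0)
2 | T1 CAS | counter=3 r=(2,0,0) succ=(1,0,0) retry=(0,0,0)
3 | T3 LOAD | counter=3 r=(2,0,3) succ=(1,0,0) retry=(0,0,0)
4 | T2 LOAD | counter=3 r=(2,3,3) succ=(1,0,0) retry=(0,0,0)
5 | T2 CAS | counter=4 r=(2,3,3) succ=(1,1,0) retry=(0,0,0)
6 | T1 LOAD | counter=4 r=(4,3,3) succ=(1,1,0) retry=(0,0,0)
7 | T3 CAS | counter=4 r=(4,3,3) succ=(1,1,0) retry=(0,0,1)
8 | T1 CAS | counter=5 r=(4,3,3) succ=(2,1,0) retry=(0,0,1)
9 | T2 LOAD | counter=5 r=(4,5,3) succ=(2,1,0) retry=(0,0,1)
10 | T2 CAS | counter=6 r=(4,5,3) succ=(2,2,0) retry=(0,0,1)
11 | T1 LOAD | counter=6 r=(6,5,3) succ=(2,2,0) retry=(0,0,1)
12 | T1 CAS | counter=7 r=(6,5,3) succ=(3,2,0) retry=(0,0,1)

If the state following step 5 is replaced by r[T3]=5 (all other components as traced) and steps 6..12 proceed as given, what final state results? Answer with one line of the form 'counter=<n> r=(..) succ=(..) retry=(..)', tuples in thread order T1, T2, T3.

counter=7 r=(6,5,5) succ=(3,2,0) retry=(0,0,1)

state after step 5 := counter=4 r=(2,3,5) succ=(1,1,0) retry=(0,0,0)
6 | T1 LOAD | counter=4 r=(4,3,5) succ=(1,1,0) retry=(0,0,0)
7 | T3 CAS | counter=4 r=(4,3,5) succ=(1,1,0) retry=(0,0,1)
8 | T1 CAS | counter=5 r=(4,3,5) succ=(2,1,0) retry=(0,0,1)
9 | T2 LOAD | counter=5 r=(4,5,5) succ=(2,1,0) retry=(0,0,1)
10 | T2 CAS | counter=6 r=(4,5,5) succ=(2,2,0) retry=(0,0,1)
11 | T1 LOAD | counter=6 r=(6,5,5) succ=(2,2,0) retry=(0,0,1)
12 | T1 CAS | counter=7 r=(6,5,5) succ=(3,2,0) retry=(0,0,1)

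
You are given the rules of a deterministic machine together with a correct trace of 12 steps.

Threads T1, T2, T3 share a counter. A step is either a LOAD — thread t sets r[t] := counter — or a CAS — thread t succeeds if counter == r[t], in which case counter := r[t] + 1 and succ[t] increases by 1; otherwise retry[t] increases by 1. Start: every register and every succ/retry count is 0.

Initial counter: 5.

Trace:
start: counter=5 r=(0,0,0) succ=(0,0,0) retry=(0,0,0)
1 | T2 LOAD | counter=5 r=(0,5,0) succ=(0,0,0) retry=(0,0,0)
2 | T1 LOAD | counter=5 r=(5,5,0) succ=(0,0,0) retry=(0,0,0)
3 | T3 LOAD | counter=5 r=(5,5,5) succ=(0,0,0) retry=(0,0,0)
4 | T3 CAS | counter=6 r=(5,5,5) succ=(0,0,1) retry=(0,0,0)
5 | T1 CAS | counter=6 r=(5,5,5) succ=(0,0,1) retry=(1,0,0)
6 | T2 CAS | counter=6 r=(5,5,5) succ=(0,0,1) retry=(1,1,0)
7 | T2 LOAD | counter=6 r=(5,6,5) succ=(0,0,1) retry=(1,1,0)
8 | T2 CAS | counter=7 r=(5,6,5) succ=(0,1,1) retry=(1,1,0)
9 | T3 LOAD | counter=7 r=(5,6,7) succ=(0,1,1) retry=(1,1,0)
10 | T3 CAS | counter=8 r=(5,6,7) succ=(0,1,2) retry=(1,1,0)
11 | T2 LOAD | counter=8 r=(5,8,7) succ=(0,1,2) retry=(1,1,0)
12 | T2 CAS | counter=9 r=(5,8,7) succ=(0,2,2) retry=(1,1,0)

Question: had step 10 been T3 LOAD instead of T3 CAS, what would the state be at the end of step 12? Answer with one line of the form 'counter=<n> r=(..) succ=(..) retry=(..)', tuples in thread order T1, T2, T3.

counter=8 r=(5,7,7) succ=(0,2,1) retry=(1,1,0)

(re-executing from step 10 with the substitution; state before step 10: counter=7 r=(5,6,7) succ=(0,1,1) retry=(1,1,0))
10 | T3 LOAD | counter=7 r=(5,6,7) succ=(0,1,1) retry=(1,1,0)
11 | T2 LOAD | counter=7 r=(5,7,7) succ=(0,1,1) retry=(1,1,0)
12 | T2 CAS | counter=8 r=(5,7,7) succ=(0,2,1) retry=(1,1,0)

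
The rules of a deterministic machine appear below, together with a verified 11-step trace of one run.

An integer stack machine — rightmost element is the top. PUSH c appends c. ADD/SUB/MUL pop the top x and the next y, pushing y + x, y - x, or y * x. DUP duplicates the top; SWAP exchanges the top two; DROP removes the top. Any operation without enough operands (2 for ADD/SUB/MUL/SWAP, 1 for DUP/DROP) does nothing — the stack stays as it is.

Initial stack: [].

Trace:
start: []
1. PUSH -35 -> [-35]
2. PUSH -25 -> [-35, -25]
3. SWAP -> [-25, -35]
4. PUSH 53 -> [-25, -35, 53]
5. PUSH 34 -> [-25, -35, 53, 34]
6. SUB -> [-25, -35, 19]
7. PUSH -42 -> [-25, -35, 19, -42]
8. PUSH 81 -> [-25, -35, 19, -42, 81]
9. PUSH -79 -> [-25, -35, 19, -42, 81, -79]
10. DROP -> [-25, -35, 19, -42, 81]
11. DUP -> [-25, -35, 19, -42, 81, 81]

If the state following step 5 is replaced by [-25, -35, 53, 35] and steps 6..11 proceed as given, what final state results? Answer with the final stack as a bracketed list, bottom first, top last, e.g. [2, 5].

state after step 5 := [-25, -35, 53, 35]
6. SUB -> [-25, -35, 18]
7. PUSH -42 -> [-25, -35, 18, -42]
8. PUSH 81 -> [-25, -35, 18, -42, 81]
9. PUSH -79 -> [-25, -35, 18, -42, 81, -79]
10. DROP -> [-25, -35, 18, -42, 81]
11. DUP -> [-25, -35, 18, -42, 81, 81]

[-25, -35, 18, -42, 81, 81]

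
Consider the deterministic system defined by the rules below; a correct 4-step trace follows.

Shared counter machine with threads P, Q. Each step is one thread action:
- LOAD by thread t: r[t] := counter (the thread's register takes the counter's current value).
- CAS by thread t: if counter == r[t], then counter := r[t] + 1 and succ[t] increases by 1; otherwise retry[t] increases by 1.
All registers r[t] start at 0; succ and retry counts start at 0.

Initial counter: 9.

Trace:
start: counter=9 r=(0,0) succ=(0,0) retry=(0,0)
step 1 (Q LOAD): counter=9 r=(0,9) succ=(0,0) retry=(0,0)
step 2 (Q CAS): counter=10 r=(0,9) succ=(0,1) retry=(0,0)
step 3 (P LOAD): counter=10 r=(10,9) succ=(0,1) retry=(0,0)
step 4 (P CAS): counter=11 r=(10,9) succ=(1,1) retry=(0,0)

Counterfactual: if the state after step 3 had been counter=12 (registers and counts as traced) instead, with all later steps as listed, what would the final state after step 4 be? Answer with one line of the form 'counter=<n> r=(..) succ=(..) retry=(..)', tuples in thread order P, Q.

counter=12 r=(10,9) succ=(0,1) retry=(1,0)

state after step 3 := counter=12 r=(10,9) succ=(0,1) retry=(0,0)
step 4 (P CAS): counter=12 r=(10,9) succ=(0,1) retry=(1,0)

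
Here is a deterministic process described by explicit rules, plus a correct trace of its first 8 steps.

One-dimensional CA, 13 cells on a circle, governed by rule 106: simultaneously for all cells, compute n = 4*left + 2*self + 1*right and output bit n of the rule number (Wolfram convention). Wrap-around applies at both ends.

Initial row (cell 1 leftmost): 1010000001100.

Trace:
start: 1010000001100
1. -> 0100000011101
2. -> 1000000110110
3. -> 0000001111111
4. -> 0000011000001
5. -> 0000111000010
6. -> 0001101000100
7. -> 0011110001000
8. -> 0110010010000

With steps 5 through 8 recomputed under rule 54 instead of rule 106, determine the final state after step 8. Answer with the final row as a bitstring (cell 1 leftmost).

(re-executing steps 5..8 under rule 54; state before step 5: 0000011000001)
5. -> 1000100100011
6. -> 0101111110100
7. -> 1110000001110
8. -> 0001000010001

0001000010001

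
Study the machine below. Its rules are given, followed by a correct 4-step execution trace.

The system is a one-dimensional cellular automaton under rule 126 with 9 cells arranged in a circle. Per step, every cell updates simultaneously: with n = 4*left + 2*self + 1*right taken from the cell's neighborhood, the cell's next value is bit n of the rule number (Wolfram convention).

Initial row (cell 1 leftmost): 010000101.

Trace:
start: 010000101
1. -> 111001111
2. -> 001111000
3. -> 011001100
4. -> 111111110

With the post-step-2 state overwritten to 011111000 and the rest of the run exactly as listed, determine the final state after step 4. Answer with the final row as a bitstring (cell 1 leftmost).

state after step 2 := 011111000
3. -> 110001100
4. -> 111011111

111011111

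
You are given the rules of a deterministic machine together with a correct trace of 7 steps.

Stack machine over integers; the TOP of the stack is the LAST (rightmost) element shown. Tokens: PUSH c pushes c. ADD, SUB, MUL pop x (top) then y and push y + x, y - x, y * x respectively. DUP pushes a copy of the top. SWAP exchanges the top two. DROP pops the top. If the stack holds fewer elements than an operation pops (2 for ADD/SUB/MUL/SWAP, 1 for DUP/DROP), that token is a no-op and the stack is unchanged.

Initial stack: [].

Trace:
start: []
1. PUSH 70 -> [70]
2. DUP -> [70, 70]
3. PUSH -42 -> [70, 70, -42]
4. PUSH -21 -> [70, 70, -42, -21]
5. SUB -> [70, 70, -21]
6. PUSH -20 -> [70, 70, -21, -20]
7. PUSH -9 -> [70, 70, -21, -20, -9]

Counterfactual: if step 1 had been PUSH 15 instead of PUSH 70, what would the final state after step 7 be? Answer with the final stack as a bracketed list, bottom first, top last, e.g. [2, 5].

(re-executing from step 1 with the substitution; state before step 1: [])
1. PUSH 15 -> [15]
2. DUP -> [15, 15]
3. PUSH -42 -> [15, 15, -42]
4. PUSH -21 -> [15, 15, -42, -21]
5. SUB -> [15, 15, -21]
6. PUSH -20 -> [15, 15, -21, -20]
7. PUSH -9 -> [15, 15, -21, -20, -9]

[15, 15, -21, -20, -9]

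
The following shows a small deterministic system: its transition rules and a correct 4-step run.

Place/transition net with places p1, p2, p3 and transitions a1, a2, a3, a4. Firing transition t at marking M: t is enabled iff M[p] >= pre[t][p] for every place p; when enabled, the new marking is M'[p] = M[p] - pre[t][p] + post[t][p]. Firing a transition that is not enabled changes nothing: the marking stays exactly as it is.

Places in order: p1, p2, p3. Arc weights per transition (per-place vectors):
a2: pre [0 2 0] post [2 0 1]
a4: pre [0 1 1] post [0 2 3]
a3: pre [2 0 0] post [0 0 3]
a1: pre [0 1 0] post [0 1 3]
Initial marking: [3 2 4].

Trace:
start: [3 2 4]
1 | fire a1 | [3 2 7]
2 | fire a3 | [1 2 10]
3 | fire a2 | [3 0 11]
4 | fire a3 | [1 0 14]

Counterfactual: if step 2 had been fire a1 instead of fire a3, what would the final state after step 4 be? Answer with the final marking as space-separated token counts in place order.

(re-executing from step 2 with the substitution; state before step 2: [3 2 7])
2 | fire a1 | [3 2 10]
3 | fire a2 | [5 0 11]
4 | fire a3 | [3 0 14]

3 0 14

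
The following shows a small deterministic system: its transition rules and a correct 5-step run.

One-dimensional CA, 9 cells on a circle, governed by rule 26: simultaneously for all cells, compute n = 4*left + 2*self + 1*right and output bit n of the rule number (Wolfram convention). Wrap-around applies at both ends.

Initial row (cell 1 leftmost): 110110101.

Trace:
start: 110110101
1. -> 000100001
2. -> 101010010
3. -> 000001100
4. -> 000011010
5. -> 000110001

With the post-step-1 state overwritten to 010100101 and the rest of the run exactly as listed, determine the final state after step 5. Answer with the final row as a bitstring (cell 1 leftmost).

state after step 1 := 010100101
2. -> 000011000
3. -> 000110100
4. -> 001100010
5. -> 011010101

011010101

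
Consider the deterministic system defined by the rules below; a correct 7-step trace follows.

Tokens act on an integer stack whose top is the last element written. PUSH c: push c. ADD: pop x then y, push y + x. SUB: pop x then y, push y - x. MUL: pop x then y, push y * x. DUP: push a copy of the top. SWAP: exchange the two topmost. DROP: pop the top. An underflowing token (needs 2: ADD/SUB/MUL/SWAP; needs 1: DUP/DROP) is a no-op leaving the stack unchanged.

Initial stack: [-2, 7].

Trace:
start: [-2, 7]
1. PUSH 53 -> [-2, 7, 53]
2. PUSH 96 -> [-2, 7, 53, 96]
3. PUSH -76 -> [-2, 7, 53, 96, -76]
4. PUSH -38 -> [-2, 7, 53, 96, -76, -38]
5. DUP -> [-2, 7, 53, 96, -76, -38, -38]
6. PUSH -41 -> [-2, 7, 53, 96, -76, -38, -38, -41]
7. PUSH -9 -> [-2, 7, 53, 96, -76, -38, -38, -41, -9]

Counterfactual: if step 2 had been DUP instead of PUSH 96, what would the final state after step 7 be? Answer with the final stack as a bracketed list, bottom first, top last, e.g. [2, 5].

(re-executing from step 2 with the substitution; state before step 2: [-2, 7, 53])
2. DUP -> [-2, 7, 53, 53]
3. PUSH -76 -> [-2, 7, 53, 53, -76]
4. PUSH -38 -> [-2, 7, 53, 53, -76, -38]
5. DUP -> [-2, 7, 53, 53, -76, -38, -38]
6. PUSH -41 -> [-2, 7, 53, 53, -76, -38, -38, -41]
7. PUSH -9 -> [-2, 7, 53, 53, -76, -38, -38, -41, -9]

[-2, 7, 53, 53, -76, -38, -38, -41, -9]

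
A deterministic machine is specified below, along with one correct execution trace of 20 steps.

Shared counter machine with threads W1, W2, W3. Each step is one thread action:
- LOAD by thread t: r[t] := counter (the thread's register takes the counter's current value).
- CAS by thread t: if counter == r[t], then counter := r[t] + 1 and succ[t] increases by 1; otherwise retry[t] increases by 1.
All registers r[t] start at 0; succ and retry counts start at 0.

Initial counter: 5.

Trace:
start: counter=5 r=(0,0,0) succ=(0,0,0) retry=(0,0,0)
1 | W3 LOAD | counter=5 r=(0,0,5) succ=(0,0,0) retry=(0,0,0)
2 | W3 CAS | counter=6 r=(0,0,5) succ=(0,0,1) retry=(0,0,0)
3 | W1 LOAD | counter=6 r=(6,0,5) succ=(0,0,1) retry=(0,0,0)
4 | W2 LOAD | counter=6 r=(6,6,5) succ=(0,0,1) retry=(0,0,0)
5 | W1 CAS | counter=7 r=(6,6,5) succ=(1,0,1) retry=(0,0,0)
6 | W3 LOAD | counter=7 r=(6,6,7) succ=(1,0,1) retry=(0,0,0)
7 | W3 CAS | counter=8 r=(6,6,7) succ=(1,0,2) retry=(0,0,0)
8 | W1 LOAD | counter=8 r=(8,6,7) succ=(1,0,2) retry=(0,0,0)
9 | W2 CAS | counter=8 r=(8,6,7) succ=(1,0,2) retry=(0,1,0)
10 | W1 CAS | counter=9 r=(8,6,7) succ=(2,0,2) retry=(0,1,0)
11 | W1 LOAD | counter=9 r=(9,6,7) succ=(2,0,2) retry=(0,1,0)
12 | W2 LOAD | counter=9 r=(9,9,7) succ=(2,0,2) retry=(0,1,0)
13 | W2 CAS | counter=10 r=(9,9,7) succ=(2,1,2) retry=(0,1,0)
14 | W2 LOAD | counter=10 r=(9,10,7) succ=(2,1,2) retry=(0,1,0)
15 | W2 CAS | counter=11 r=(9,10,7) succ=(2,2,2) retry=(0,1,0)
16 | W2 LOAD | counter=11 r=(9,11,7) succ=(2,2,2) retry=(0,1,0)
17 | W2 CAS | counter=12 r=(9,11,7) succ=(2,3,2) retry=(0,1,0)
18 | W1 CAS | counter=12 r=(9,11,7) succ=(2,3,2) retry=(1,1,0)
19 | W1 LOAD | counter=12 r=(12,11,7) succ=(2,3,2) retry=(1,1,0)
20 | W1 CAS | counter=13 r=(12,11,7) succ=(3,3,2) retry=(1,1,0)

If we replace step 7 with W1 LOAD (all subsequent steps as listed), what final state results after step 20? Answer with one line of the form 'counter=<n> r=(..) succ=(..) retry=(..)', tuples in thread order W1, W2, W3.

(re-executing from step 7 with the substitution; state before step 7: counter=7 r=(6,6,7) succ=(1,0,1) retry=(0,0,0))
7 | W1 LOAD | counter=7 r=(7,6,7) succ=(1,0,1) retry=(0,0,0)
8 | W1 LOAD | counter=7 r=(7,6,7) succ=(1,0,1) retry=(0,0,0)
9 | W2 CAS | counter=7 r=(7,6,7) succ=(1,0,1) retry=(0,1,0)
10 | W1 CAS | counter=8 r=(7,6,7) succ=(2,0,1) retry=(0,1,0)
11 | W1 LOAD | counter=8 r=(8,6,7) succ=(2,0,1) retry=(0,1,0)
12 | W2 LOAD | counter=8 r=(8,8,7) succ=(2,0,1) retry=(0,1,0)
13 | W2 CAS | counter=9 r=(8,8,7) succ=(2,1,1) retry=(0,1,0)
14 | W2 LOAD | counter=9 r=(8,9,7) succ=(2,1,1) retry=(0,1,0)
15 | W2 CAS | counter=10 r=(8,9,7) succ=(2,2,1) retry=(0,1,0)
16 | W2 LOAD | counter=10 r=(8,10,7) succ=(2,2,1) retry=(0,1,0)
17 | W2 CAS | counter=11 r=(8,10,7) succ=(2,3,1) retry=(0,1,0)
18 | W1 CAS | counter=11 r=(8,10,7) succ=(2,3,1) retry=(1,1,0)
19 | W1 LOAD | counter=11 r=(11,10,7) succ=(2,3,1) retry=(1,1,0)
20 | W1 CAS | counter=12 r=(11,10,7) succ=(3,3,1) retry=(1,1,0)

counter=12 r=(11,10,7) succ=(3,3,1) retry=(1,1,0)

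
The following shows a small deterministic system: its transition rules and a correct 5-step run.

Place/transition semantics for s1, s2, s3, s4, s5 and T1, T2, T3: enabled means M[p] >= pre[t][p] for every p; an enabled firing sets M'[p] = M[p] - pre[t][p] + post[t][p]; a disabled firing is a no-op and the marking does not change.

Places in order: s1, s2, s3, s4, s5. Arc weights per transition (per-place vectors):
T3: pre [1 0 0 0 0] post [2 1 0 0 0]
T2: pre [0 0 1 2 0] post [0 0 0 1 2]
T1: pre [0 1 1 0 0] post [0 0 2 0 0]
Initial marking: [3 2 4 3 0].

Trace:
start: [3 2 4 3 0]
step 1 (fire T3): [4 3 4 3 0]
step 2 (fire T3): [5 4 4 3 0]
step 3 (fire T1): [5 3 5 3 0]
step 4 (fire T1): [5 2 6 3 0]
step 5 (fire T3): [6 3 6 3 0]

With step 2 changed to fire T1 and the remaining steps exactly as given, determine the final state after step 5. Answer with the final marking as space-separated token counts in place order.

(re-executing from step 2 with the substitution; state before step 2: [4 3 4 3 0])
step 2 (fire T1): [4 2 5 3 0]
step 3 (fire T1): [4 1 6 3 0]
step 4 (fire T1): [4 0 7 3 0]
step 5 (fire T3): [5 1 7 3 0]

5 1 7 3 0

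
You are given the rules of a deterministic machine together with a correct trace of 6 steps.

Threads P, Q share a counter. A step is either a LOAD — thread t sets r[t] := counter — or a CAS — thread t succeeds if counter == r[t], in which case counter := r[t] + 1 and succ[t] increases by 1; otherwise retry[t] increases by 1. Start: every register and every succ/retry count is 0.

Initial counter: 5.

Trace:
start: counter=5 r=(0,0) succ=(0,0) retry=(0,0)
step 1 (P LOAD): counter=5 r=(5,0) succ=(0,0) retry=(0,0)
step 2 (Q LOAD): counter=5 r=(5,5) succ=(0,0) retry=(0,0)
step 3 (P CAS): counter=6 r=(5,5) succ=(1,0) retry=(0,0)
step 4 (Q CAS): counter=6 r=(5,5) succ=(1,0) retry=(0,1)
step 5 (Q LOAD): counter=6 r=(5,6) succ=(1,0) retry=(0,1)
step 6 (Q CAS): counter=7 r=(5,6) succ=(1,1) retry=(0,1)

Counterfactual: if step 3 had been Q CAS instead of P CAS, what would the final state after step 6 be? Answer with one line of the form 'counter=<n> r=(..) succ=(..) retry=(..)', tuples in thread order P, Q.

(re-executing from step 3 with the substitution; state before step 3: counter=5 r=(5,5) succ=(0,0) retry=(0,0))
step 3 (Q CAS): counter=6 r=(5,5) succ=(0,1) retry=(0,0)
step 4 (Q CAS): counter=6 r=(5,5) succ=(0,1) retry=(0,1)
step 5 (Q LOAD): counter=6 r=(5,6) succ=(0,1) retry=(0,1)
step 6 (Q CAS): counter=7 r=(5,6) succ=(0,2) retry=(0,1)

counter=7 r=(5,6) succ=(0,2) retry=(0,1)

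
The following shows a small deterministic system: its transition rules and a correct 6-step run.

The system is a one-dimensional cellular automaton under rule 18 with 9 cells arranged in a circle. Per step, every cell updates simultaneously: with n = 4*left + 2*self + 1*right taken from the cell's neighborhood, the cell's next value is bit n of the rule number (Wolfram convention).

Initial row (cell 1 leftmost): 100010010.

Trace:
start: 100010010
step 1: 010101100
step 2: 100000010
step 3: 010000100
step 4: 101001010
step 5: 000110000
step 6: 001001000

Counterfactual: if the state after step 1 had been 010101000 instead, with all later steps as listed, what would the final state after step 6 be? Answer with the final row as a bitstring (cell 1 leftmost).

101010100

state after step 1 := 010101000
step 2: 100000100
step 3: 010001011
step 4: 001010000
step 5: 010001000
step 6: 101010100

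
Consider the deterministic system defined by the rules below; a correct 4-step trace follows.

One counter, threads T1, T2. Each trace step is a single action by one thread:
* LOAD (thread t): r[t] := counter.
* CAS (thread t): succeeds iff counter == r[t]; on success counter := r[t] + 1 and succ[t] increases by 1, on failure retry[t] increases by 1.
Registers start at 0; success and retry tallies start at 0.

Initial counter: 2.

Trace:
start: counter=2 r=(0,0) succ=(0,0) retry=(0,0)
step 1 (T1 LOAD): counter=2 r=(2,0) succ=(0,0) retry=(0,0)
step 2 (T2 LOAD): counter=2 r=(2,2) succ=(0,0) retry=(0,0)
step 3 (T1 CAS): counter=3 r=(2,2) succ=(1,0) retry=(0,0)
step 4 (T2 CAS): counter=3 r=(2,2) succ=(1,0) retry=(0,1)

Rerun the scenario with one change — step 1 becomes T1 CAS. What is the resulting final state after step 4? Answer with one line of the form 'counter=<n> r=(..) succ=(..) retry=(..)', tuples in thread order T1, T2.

counter=3 r=(0,2) succ=(0,1) retry=(2,0)

(re-executing from step 1 with the substitution; state before step 1: counter=2 r=(0,0) succ=(0,0) retry=(0,0))
step 1 (T1 CAS): counter=2 r=(0,0) succ=(0,0) retry=(1,0)
step 2 (T2 LOAD): counter=2 r=(0,2) succ=(0,0) retry=(1,0)
step 3 (T1 CAS): counter=2 r=(0,2) succ=(0,0) retry=(2,0)
step 4 (T2 CAS): counter=3 r=(0,2) succ=(0,1) retry=(2,0)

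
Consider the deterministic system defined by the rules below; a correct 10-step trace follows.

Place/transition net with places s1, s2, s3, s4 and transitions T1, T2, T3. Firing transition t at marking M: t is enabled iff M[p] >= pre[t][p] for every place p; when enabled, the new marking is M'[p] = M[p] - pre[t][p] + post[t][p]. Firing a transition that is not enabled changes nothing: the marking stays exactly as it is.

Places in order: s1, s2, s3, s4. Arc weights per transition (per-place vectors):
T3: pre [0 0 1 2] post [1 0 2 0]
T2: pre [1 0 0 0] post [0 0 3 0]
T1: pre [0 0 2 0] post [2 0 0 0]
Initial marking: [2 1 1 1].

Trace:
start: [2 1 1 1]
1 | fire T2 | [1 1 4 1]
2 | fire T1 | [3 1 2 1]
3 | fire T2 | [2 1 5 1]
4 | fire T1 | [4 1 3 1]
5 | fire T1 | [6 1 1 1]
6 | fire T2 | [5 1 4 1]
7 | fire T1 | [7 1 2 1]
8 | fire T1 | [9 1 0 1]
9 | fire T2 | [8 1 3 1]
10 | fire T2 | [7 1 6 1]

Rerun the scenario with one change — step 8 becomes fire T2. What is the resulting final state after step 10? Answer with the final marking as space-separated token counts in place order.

4 1 11 1

(re-executing from step 8 with the substitution; state before step 8: [7 1 2 1])
8 | fire T2 | [6 1 5 1]
9 | fire T2 | [5 1 8 1]
10 | fire T2 | [4 1 11 1]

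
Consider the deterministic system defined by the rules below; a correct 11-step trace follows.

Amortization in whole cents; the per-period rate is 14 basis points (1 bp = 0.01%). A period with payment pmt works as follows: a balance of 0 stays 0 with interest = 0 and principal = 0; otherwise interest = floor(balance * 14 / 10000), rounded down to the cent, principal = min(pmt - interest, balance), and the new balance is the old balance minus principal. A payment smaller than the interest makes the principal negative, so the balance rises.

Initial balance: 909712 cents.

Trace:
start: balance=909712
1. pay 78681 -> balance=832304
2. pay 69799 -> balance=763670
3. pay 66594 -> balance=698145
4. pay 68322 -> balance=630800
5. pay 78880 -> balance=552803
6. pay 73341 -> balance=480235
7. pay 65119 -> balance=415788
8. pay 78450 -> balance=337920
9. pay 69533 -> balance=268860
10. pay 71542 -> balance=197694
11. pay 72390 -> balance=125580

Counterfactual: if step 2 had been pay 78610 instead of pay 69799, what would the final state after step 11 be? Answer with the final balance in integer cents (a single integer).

116655

(re-executing from step 2 with the substitution; state before step 2: balance=832304)
2. pay 78610 -> balance=754859
3. pay 66594 -> balance=689321
4. pay 68322 -> balance=621964
5. pay 78880 -> balance=543954
6. pay 73341 -> balance=471374
7. pay 65119 -> balance=406914
8. pay 78450 -> balance=329033
9. pay 69533 -> balance=259960
10. pay 71542 -> balance=188781
11. pay 72390 -> balance=116655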